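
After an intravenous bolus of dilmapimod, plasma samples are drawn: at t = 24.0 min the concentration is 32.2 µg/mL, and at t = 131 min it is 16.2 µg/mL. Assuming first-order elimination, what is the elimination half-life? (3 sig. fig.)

108 minutes

k = ln(C₁/C₂) / (t₂ − t₁) = ln(32.2/16.2) / (131 − 24.0)
  = 0.6870 / 107.0 = 0.006420 min⁻¹
t½ = ln 2 / k = ln 2 / 0.006420 ≈ 108 minutes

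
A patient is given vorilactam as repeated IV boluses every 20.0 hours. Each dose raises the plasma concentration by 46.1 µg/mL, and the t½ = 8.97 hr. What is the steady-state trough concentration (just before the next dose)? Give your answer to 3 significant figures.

12.5 µg/mL

k = ln 2 / 8.97 = 0.07727 hr⁻¹
Fraction remaining after one interval: e^(−kτ) = e^(−0.07727 × 20.0) = 0.2132
R = 1 / (1 − 0.2132) = 1.271
Css,max = 46.1 × 1.271 = 58.59 µg/mL
Css,min = Css,max × e^(−kτ) = 58.59 × 0.2132 ≈ 12.5 µg/mL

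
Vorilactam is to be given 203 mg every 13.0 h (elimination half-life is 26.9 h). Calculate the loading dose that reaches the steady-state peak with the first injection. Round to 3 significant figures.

k = ln 2 / 26.9 = 0.02577 h⁻¹
Accumulation ratio R = 1 / (1 − e^(−kτ)) = 1 / (1 − e^(−0.02577×13.0)) = 1 / (1 − 0.7154) = 3.513
Loading dose = maintenance dose × R = 203 × 3.513 ≈ 713 mg

713 mg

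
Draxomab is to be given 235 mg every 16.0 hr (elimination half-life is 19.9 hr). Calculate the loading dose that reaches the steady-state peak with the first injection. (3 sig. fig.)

k = ln 2 / 19.9 = 0.03483 hr⁻¹
Accumulation ratio R = 1 / (1 − e^(−kτ)) = 1 / (1 − e^(−0.03483×16.0)) = 1 / (1 − 0.5728) = 2.341
Loading dose = maintenance dose × R = 235 × 2.341 ≈ 550 mg

550 mg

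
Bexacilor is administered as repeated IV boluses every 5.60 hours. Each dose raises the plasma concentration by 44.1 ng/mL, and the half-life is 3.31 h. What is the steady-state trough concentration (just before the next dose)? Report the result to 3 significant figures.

k = ln 2 / 3.31 = 0.2094 h⁻¹
Fraction remaining after one interval: e^(−kτ) = e^(−0.2094 × 5.60) = 0.3095
R = 1 / (1 − 0.3095) = 1.448
Css,max = 44.1 × 1.448 = 63.87 ng/mL
Css,min = Css,max × e^(−kτ) = 63.87 × 0.3095 ≈ 19.8 ng/mL

19.8 ng/mL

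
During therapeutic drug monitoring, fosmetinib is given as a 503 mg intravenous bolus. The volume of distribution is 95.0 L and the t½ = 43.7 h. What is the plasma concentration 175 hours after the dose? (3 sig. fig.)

C₀ = dose / V = 503 / 95.0 = 5.295 µg/mL
k = ln 2 / 43.7 = 0.01586 h⁻¹
C(t) = C₀ e^(−kt) = 5.295 × e^(−0.01586 × 175) = 5.295 × e^(−2.776) = 5.295 × 0.06230 ≈ 0.330 µg/mL

0.330 µg/mL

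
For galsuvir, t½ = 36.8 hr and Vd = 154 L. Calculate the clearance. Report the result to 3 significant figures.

k = ln 2 / t½ = ln 2 / 36.8 = 0.01884 hr⁻¹
CL = k · V = 0.01884 × 154 ≈ 2.90 L/hr

2.90 L/hr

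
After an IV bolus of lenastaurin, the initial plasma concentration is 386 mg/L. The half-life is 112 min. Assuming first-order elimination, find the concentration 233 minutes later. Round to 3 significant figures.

k = ln 2 / 112 = 0.006189 min⁻¹
C(t) = C₀ e^(−kt) = 386 × e^(−0.006189 × 233) = 386 × e^(−1.442) = 386 × 0.2365 ≈ 91.3 mg/L

91.3 mg/L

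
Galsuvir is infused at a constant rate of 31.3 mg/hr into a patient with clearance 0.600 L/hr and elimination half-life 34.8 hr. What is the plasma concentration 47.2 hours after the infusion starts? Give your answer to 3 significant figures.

31.8 µg/mL

Css = rate / CL = 31.3 / 0.600 = 52.17 µg/mL
k = ln 2 / 34.8 = 0.01992 hr⁻¹
C(t) = Css (1 − e^(−kt)) = 52.17 × (1 − e^(−0.9401)) = 52.17 × 0.6094 ≈ 31.8 µg/mL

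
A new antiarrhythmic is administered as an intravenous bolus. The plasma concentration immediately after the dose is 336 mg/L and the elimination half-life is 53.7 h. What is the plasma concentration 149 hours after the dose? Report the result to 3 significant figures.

k = ln 2 / 53.7 = 0.01291 h⁻¹
149 h is 2.775 half-lives, so C = 336 × (1/2)^2.775 = 336 × 0.1461 ≈ 49.1 mg/L

49.1 mg/L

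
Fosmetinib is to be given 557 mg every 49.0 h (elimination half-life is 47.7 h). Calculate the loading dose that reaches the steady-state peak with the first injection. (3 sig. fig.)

1090 mg

k = ln 2 / 47.7 = 0.01453 h⁻¹
Accumulation ratio R = 1 / (1 − e^(−kτ)) = 1 / (1 − e^(−0.01453×49.0)) = 1 / (1 − 0.4906) = 1.963
Loading dose = maintenance dose × R = 557 × 1.963 ≈ 1090 mg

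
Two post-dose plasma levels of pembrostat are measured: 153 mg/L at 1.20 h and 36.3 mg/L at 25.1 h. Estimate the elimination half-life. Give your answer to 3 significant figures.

k = ln(C₁/C₂) / (t₂ − t₁) = ln(153/36.3) / (25.1 − 1.20)
  = 1.439 / 23.90 = 0.06019 h⁻¹
t½ = ln 2 / k = ln 2 / 0.06019 ≈ 11.5 hours

11.5 hours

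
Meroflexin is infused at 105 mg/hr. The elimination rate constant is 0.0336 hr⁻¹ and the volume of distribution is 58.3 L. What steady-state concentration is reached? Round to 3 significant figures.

53.6 mg/L

CL = k · V = 0.0336 × 58.3 = 1.959 L/hr
Css = rate / CL = 105 / 1.959 ≈ 53.6 mg/L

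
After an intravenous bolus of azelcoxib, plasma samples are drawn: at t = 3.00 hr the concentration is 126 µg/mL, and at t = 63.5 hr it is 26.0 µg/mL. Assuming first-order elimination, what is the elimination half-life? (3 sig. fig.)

k = ln(C₁/C₂) / (t₂ − t₁) = ln(126/26.0) / (63.5 − 3.00)
  = 1.578 / 60.50 = 0.02609 hr⁻¹
t½ = ln 2 / k = ln 2 / 0.02609 ≈ 26.6 hours

26.6 hours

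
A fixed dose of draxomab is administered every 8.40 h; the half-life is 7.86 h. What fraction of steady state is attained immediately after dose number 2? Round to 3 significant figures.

0.773

k = ln 2 / 7.86 = 0.08819 h⁻¹
f_n = 1 − e^(−nkτ) = 1 − e^(−2 × 0.08819 × 8.40) = 1 − e^(−1.482) = 1 − 0.2273 ≈ 0.773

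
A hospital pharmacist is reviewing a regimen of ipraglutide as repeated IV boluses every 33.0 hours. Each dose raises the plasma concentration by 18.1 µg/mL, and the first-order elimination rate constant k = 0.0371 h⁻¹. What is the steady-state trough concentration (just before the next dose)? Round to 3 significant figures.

Fraction remaining after one interval: e^(−kτ) = e^(−0.03710 × 33.0) = 0.2940
R = 1 / (1 − 0.2940) = 1.416
Css,max = 18.1 × 1.416 = 25.64 µg/mL
Css,min = Css,max × e^(−kτ) = 25.64 × 0.2940 ≈ 7.54 µg/mL

7.54 µg/mL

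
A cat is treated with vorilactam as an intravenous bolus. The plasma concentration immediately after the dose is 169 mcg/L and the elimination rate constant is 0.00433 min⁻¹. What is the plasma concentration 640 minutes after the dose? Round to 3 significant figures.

C(t) = C₀ e^(−kt) = 169 × e^(−0.004330 × 640) = 169 × e^(−2.771) = 169 × 0.06259 ≈ 10.6 mcg/L

10.6 mcg/L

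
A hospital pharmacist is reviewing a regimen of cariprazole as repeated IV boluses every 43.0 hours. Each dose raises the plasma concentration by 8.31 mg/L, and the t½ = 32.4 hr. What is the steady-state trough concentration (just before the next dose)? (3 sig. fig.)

k = ln 2 / 32.4 = 0.02139 hr⁻¹
Fraction remaining after one interval: e^(−kτ) = e^(−0.02139 × 43.0) = 0.3986
R = 1 / (1 − 0.3986) = 1.663
Css,max = 8.31 × 1.663 = 13.82 mg/L
Css,min = Css,max × e^(−kτ) = 13.82 × 0.3986 ≈ 5.51 mg/L

5.51 mg/L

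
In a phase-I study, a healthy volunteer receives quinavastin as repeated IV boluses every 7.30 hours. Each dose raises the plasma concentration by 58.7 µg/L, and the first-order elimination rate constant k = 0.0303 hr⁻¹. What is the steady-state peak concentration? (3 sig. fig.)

Fraction remaining after one interval: e^(−kτ) = e^(−0.03030 × 7.30) = 0.8016
R = 1 / (1 − 0.8016) = 5.039
Css,max = 58.7 × 5.039 ≈ 296 µg/L

296 µg/L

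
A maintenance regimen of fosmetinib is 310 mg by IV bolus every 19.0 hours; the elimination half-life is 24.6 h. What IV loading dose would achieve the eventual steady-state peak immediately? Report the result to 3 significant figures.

k = ln 2 / 24.6 = 0.02818 h⁻¹
Accumulation ratio R = 1 / (1 − e^(−kτ)) = 1 / (1 − e^(−0.02818×19.0)) = 1 / (1 − 0.5855) = 2.412
Loading dose = maintenance dose × R = 310 × 2.412 ≈ 748 mg

748 mg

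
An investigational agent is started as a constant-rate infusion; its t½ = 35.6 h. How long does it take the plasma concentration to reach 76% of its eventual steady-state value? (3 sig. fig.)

k = ln 2 / 35.6 = 0.01947 h⁻¹
f = 1 − e^(−kt)  ⇒  t = −ln(1 − f) / k
t = −ln(1 − 0.76) / 0.01947 = 1.427 / 0.01947 ≈ 73.3 hours

73.3 hours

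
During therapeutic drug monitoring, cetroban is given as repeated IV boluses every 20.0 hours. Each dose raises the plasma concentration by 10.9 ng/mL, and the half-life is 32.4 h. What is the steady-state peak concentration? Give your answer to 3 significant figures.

k = ln 2 / 32.4 = 0.02139 h⁻¹
Fraction remaining after one interval: e^(−kτ) = e^(−0.02139 × 20.0) = 0.6519
R = 1 / (1 − 0.6519) = 2.873
Css,max = 10.9 × 2.873 ≈ 31.3 ng/mL

31.3 ng/mL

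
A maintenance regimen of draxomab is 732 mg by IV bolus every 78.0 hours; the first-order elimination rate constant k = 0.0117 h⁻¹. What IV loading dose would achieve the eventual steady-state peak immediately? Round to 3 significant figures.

Accumulation ratio R = 1 / (1 − e^(−kτ)) = 1 / (1 − e^(−0.01170×78.0)) = 1 / (1 − 0.4015) = 1.671
Loading dose = maintenance dose × R = 732 × 1.671 ≈ 1220 mg

1220 mg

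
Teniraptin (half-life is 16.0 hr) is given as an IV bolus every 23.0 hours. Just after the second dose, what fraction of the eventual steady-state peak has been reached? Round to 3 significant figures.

0.864

k = ln 2 / 16.0 = 0.04332 hr⁻¹
f_n = 1 − e^(−nkτ) = 1 − e^(−2 × 0.04332 × 23.0) = 1 − e^(−1.993) = 1 − 0.1363 ≈ 0.864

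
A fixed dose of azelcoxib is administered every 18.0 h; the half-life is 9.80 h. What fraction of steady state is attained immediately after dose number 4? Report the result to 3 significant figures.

k = ln 2 / 9.80 = 0.07073 h⁻¹
f_n = 1 − e^(−nkτ) = 1 − e^(−4 × 0.07073 × 18.0) = 1 − e^(−5.093) = 1 − 0.006143 ≈ 0.994

0.994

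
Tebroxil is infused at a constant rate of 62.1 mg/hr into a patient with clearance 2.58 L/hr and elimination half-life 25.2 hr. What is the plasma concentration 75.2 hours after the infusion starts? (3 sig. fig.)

21.0 mg/L

Css = rate / CL = 62.1 / 2.58 = 24.07 mg/L
k = ln 2 / 25.2 = 0.02751 hr⁻¹
C(t) = Css (1 − e^(−kt)) = 24.07 × (1 − e^(−2.068)) = 24.07 × 0.8736 ≈ 21.0 mg/L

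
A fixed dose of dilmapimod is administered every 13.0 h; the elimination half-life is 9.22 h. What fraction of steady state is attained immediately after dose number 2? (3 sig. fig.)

0.858

k = ln 2 / 9.22 = 0.07518 h⁻¹
f_n = 1 − e^(−nkτ) = 1 − e^(−2 × 0.07518 × 13.0) = 1 − e^(−1.955) = 1 − 0.1416 ≈ 0.858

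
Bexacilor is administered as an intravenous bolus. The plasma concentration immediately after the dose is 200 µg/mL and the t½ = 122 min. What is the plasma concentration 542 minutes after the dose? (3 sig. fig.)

9.20 µg/mL

k = ln 2 / 122 = 0.005682 min⁻¹
C(t) = C₀ e^(−kt) = 200 × e^(−0.005682 × 542) = 200 × e^(−3.079) = 200 × 0.04599 ≈ 9.20 µg/mL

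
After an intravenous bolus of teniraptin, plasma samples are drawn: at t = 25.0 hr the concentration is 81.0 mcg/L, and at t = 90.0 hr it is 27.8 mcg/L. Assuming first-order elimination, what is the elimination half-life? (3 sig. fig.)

k = ln(C₁/C₂) / (t₂ − t₁) = ln(81.0/27.8) / (90.0 − 25.0)
  = 1.069 / 65.00 = 0.01645 hr⁻¹
t½ = ln 2 / k = ln 2 / 0.01645 ≈ 42.1 hours

42.1 hours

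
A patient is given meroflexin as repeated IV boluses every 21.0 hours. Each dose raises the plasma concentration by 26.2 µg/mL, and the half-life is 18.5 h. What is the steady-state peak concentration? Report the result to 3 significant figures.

k = ln 2 / 18.5 = 0.03747 h⁻¹
Fraction remaining after one interval: e^(−kτ) = e^(−0.03747 × 21.0) = 0.4553
R = 1 / (1 − 0.4553) = 1.836
Css,max = 26.2 × 1.836 ≈ 48.1 µg/mL

48.1 µg/mL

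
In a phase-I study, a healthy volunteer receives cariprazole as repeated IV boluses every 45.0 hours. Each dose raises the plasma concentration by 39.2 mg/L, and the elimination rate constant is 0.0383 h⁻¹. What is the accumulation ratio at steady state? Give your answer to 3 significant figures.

Fraction remaining after one interval: e^(−kτ) = e^(−0.03830 × 45.0) = 0.1784
R = 1 / (1 − 0.1784) = 1 / 0.8216 ≈ 1.22

1.22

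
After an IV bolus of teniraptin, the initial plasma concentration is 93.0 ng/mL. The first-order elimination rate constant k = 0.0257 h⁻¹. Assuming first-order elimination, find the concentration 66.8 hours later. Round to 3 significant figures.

16.7 ng/mL

C(t) = C₀ e^(−kt) = 93.0 × e^(−0.02570 × 66.8) = 93.0 × e^(−1.717) = 93.0 × 0.1796 ≈ 16.7 ng/mL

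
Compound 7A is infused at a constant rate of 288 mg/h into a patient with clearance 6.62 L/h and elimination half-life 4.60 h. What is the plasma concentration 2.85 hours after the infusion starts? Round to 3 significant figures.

15.2 mg/L

Css = rate / CL = 288 / 6.62 = 43.50 mg/L
k = ln 2 / 4.60 = 0.1507 h⁻¹
C(t) = Css (1 − e^(−kt)) = 43.50 × (1 − e^(−0.4294)) = 43.50 × 0.3491 ≈ 15.2 mg/L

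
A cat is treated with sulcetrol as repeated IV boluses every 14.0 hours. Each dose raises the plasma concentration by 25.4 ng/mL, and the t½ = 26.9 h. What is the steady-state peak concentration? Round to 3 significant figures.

k = ln 2 / 26.9 = 0.02577 h⁻¹
Fraction remaining after one interval: e^(−kτ) = e^(−0.02577 × 14.0) = 0.6972
R = 1 / (1 − 0.6972) = 3.302
Css,max = 25.4 × 3.302 ≈ 83.9 ng/mL

83.9 ng/mL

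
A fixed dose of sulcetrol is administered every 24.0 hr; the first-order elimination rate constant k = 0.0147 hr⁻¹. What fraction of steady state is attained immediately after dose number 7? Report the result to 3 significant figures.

0.915

f_n = 1 − e^(−nkτ) = 1 − e^(−7 × 0.01470 × 24.0) = 1 − e^(−2.470) = 1 − 0.08462 ≈ 0.915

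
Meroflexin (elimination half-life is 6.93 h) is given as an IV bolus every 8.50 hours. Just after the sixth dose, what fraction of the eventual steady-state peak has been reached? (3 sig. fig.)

0.994

k = ln 2 / 6.93 = 0.1000 h⁻¹
f_n = 1 − e^(−nkτ) = 1 − e^(−6 × 0.1000 × 8.50) = 1 − e^(−5.101) = 1 − 0.006090 ≈ 0.994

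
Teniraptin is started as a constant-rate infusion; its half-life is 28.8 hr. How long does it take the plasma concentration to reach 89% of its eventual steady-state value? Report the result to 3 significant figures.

91.7 hours

k = ln 2 / 28.8 = 0.02407 hr⁻¹
f = 1 − e^(−kt)  ⇒  t = −ln(1 − f) / k
t = −ln(1 − 0.89) / 0.02407 = 2.207 / 0.02407 ≈ 91.7 hours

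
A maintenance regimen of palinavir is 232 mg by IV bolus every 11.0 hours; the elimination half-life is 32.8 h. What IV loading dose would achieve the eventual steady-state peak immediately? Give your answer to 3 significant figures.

1120 mg

k = ln 2 / 32.8 = 0.02113 h⁻¹
Accumulation ratio R = 1 / (1 − e^(−kτ)) = 1 / (1 − e^(−0.02113×11.0)) = 1 / (1 − 0.7926) = 4.821
Loading dose = maintenance dose × R = 232 × 4.821 ≈ 1120 mg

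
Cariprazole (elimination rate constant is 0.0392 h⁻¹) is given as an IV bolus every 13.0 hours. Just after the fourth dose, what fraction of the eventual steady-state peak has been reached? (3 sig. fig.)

0.870

f_n = 1 − e^(−nkτ) = 1 − e^(−4 × 0.03920 × 13.0) = 1 − e^(−2.038) = 1 − 0.1302 ≈ 0.870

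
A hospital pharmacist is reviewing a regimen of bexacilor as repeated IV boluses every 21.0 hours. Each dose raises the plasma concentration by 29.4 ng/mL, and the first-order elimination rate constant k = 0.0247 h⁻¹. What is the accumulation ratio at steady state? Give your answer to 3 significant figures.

Fraction remaining after one interval: e^(−kτ) = e^(−0.02470 × 21.0) = 0.5953
R = 1 / (1 − 0.5953) = 1 / 0.4047 ≈ 2.47

2.47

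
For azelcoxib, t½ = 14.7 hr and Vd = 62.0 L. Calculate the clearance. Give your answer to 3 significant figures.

k = ln 2 / t½ = ln 2 / 14.7 = 0.04715 hr⁻¹
CL = k · V = 0.04715 × 62.0 ≈ 2.92 L/hr

2.92 L/hr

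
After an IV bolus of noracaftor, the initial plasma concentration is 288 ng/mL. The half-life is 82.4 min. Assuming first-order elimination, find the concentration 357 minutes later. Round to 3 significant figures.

14.3 ng/mL

k = ln 2 / 82.4 = 0.008412 min⁻¹
357 min is 4.333 half-lives, so C = 288 × (1/2)^4.333 = 288 × 0.04963 ≈ 14.3 ng/mL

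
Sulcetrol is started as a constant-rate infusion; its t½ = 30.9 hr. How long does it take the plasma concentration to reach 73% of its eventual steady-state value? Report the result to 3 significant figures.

58.4 hours

k = ln 2 / 30.9 = 0.02243 hr⁻¹
f = 1 − e^(−kt)  ⇒  t = −ln(1 − f) / k
t = −ln(1 − 0.73) / 0.02243 = 1.309 / 0.02243 ≈ 58.4 hours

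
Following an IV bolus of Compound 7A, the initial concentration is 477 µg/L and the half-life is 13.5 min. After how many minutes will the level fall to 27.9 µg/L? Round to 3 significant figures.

55.3 minutes

k = ln 2 / 13.5 = 0.05134 min⁻¹
C(t) = C₀ e^(−kt)  ⇒  t = ln(C₀/C) / k
t = ln(477/27.9) / 0.05134 = 2.839 / 0.05134 ≈ 55.3 minutes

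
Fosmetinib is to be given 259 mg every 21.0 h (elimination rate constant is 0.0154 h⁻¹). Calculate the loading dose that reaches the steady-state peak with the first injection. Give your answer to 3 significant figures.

Accumulation ratio R = 1 / (1 − e^(−kτ)) = 1 / (1 − e^(−0.01540×21.0)) = 1 / (1 − 0.7237) = 3.619
Loading dose = maintenance dose × R = 259 × 3.619 ≈ 937 mg

937 mg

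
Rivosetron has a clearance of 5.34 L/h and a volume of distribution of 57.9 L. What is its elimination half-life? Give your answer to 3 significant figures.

k = CL / V = 5.34 / 57.9 = 0.09223 h⁻¹
t½ = ln 2 / k = ln 2 / 0.09223 ≈ 7.52 hours

7.52 hours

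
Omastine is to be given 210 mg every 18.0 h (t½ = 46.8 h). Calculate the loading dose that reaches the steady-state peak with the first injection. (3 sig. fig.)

897 mg

k = ln 2 / 46.8 = 0.01481 h⁻¹
Accumulation ratio R = 1 / (1 − e^(−kτ)) = 1 / (1 − e^(−0.01481×18.0)) = 1 / (1 − 0.7660) = 4.273
Loading dose = maintenance dose × R = 210 × 4.273 ≈ 897 mg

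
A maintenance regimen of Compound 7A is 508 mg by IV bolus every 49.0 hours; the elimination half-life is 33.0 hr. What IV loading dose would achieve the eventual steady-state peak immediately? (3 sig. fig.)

790 mg

k = ln 2 / 33.0 = 0.02100 hr⁻¹
Accumulation ratio R = 1 / (1 − e^(−kτ)) = 1 / (1 − e^(−0.02100×49.0)) = 1 / (1 − 0.3573) = 1.556
Loading dose = maintenance dose × R = 508 × 1.556 ≈ 790 mg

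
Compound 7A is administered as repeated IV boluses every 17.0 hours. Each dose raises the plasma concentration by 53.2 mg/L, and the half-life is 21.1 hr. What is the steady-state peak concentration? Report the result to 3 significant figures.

k = ln 2 / 21.1 = 0.03285 hr⁻¹
Fraction remaining after one interval: e^(−kτ) = e^(−0.03285 × 17.0) = 0.5721
R = 1 / (1 − 0.5721) = 2.337
Css,max = 53.2 × 2.337 ≈ 124 mg/L

124 mg/L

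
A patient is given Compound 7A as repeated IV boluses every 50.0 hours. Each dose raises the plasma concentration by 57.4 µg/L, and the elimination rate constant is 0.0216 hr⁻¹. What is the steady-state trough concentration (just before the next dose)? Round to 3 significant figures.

Fraction remaining after one interval: e^(−kτ) = e^(−0.02160 × 50.0) = 0.3396
R = 1 / (1 − 0.3396) = 1.514
Css,max = 57.4 × 1.514 = 86.92 µg/L
Css,min = Css,max × e^(−kτ) = 86.92 × 0.3396 ≈ 29.5 µg/L

29.5 µg/L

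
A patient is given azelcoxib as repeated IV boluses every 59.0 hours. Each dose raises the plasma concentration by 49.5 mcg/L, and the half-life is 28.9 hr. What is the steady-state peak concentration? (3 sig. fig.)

65.4 mcg/L

k = ln 2 / 28.9 = 0.02398 hr⁻¹
Fraction remaining after one interval: e^(−kτ) = e^(−0.02398 × 59.0) = 0.2429
R = 1 / (1 − 0.2429) = 1.321
Css,max = 49.5 × 1.321 ≈ 65.4 mcg/L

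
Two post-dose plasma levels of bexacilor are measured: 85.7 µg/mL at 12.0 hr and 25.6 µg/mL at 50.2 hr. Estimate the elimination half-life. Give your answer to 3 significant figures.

21.9 hours

k = ln(C₁/C₂) / (t₂ − t₁) = ln(85.7/25.6) / (50.2 − 12.0)
  = 1.208 / 38.20 = 0.03163 hr⁻¹
t½ = ln 2 / k = ln 2 / 0.03163 ≈ 21.9 hours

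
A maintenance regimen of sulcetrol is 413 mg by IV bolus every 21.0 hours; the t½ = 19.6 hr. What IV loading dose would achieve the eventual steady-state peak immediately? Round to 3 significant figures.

k = ln 2 / 19.6 = 0.03536 hr⁻¹
Accumulation ratio R = 1 / (1 − e^(−kτ)) = 1 / (1 − e^(−0.03536×21.0)) = 1 / (1 − 0.4758) = 1.908
Loading dose = maintenance dose × R = 413 × 1.908 ≈ 788 mg

788 mg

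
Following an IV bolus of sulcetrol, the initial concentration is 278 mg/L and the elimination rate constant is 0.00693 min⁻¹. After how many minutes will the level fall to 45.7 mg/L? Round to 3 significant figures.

261 minutes

C(t) = C₀ e^(−kt)  ⇒  t = ln(C₀/C) / k
t = ln(278/45.7) / 0.006930 = 1.806 / 0.006930 ≈ 261 minutes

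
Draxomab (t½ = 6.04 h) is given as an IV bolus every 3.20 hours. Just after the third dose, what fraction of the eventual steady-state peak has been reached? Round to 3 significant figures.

k = ln 2 / 6.04 = 0.1148 h⁻¹
f_n = 1 − e^(−nkτ) = 1 − e^(−3 × 0.1148 × 3.20) = 1 − e^(−1.102) = 1 − 0.3323 ≈ 0.668

0.668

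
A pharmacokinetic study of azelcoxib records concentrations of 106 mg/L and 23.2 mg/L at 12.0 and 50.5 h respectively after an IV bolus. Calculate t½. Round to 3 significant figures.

k = ln(C₁/C₂) / (t₂ − t₁) = ln(106/23.2) / (50.5 − 12.0)
  = 1.519 / 38.50 = 0.03946 h⁻¹
t½ = ln 2 / k = ln 2 / 0.03946 ≈ 17.6 hours

17.6 hours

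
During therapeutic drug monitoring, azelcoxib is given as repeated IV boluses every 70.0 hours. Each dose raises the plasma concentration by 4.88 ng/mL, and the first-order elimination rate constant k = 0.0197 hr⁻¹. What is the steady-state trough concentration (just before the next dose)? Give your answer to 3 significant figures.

1.64 ng/mL

Fraction remaining after one interval: e^(−kτ) = e^(−0.01970 × 70.0) = 0.2518
R = 1 / (1 − 0.2518) = 1.337
Css,max = 4.88 × 1.337 = 6.523 ng/mL
Css,min = Css,max × e^(−kτ) = 6.523 × 0.2518 ≈ 1.64 ng/mL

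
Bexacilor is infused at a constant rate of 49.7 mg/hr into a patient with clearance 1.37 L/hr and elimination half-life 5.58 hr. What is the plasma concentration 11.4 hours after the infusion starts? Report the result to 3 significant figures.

27.5 mg/L

Css = rate / CL = 49.7 / 1.37 = 36.28 mg/L
k = ln 2 / 5.58 = 0.1242 hr⁻¹
C(t) = Css (1 − e^(−kt)) = 36.28 × (1 − e^(−1.416)) = 36.28 × 0.7573 ≈ 27.5 mg/L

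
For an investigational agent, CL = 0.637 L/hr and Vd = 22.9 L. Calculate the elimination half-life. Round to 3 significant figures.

24.9 hours

k = CL / V = 0.637 / 22.9 = 0.02782 hr⁻¹
t½ = ln 2 / k = ln 2 / 0.02782 ≈ 24.9 hours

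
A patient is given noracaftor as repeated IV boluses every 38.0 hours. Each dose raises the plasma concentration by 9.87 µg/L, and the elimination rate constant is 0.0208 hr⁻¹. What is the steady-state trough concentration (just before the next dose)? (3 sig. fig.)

Fraction remaining after one interval: e^(−kτ) = e^(−0.02080 × 38.0) = 0.4537
R = 1 / (1 − 0.4537) = 1.830
Css,max = 9.87 × 1.830 = 18.07 µg/L
Css,min = Css,max × e^(−kτ) = 18.07 × 0.4537 ≈ 8.20 µg/L

8.20 µg/L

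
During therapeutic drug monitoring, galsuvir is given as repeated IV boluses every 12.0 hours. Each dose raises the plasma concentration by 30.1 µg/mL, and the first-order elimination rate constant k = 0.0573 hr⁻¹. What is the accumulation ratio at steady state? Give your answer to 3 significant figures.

Fraction remaining after one interval: e^(−kτ) = e^(−0.05730 × 12.0) = 0.5028
R = 1 / (1 − 0.5028) = 1 / 0.4972 ≈ 2.01

2.01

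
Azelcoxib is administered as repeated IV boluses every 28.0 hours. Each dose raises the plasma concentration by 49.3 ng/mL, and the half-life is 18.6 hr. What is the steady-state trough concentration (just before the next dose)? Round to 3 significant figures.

26.8 ng/mL

k = ln 2 / 18.6 = 0.03727 hr⁻¹
Fraction remaining after one interval: e^(−kτ) = e^(−0.03727 × 28.0) = 0.3522
R = 1 / (1 − 0.3522) = 1.544
Css,max = 49.3 × 1.544 = 76.11 ng/mL
Css,min = Css,max × e^(−kτ) = 76.11 × 0.3522 ≈ 26.8 ng/mL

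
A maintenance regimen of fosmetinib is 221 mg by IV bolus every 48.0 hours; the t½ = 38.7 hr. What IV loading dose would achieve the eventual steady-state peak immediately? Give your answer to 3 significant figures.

383 mg

k = ln 2 / 38.7 = 0.01791 hr⁻¹
Accumulation ratio R = 1 / (1 − e^(−kτ)) = 1 / (1 − e^(−0.01791×48.0)) = 1 / (1 − 0.4233) = 1.734
Loading dose = maintenance dose × R = 221 × 1.734 ≈ 383 mg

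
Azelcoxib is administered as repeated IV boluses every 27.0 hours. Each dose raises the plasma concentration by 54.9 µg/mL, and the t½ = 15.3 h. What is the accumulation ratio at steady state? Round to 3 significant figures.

1.42

k = ln 2 / 15.3 = 0.04530 h⁻¹
Fraction remaining after one interval: e^(−kτ) = e^(−0.04530 × 27.0) = 0.2943
R = 1 / (1 − 0.2943) = 1 / 0.7057 ≈ 1.42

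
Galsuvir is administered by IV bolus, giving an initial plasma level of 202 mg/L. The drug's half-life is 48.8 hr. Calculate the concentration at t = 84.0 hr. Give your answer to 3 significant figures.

k = ln 2 / 48.8 = 0.01420 hr⁻¹
C(t) = C₀ e^(−kt) = 202 × e^(−0.01420 × 84.0) = 202 × e^(−1.193) = 202 × 0.3033 ≈ 61.3 mg/L

61.3 mg/L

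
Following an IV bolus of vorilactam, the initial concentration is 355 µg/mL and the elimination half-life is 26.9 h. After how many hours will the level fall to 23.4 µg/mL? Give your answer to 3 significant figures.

106 hours

k = ln 2 / 26.9 = 0.02577 h⁻¹
C(t) = C₀ e^(−kt)  ⇒  t = ln(C₀/C) / k
t = ln(355/23.4) / 0.02577 = 2.719 / 0.02577 ≈ 106 hours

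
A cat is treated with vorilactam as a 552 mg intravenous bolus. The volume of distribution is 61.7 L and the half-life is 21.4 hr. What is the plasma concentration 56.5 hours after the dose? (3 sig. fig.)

C₀ = dose / V = 552 / 61.7 = 8.947 mg/L
k = ln 2 / 21.4 = 0.03239 hr⁻¹
C(t) = C₀ e^(−kt) = 8.947 × e^(−0.03239 × 56.5) = 8.947 × e^(−1.830) = 8.947 × 0.1604 ≈ 1.44 mg/L

1.44 mg/L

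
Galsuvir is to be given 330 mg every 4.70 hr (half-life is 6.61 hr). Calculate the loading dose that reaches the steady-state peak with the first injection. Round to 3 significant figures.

848 mg

k = ln 2 / 6.61 = 0.1049 hr⁻¹
Accumulation ratio R = 1 / (1 − e^(−kτ)) = 1 / (1 − e^(−0.1049×4.70)) = 1 / (1 − 0.6109) = 2.570
Loading dose = maintenance dose × R = 330 × 2.570 ≈ 848 mg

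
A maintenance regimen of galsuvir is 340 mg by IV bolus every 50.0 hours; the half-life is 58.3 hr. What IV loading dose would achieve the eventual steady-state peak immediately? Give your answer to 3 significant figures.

k = ln 2 / 58.3 = 0.01189 hr⁻¹
Accumulation ratio R = 1 / (1 − e^(−kτ)) = 1 / (1 − e^(−0.01189×50.0)) = 1 / (1 − 0.5519) = 2.231
Loading dose = maintenance dose × R = 340 × 2.231 ≈ 759 mg

759 mg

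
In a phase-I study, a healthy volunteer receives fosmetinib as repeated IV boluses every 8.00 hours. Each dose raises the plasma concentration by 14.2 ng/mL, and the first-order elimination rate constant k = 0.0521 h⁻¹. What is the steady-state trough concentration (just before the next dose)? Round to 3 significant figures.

Fraction remaining after one interval: e^(−kτ) = e^(−0.05210 × 8.00) = 0.6592
R = 1 / (1 − 0.6592) = 2.934
Css,max = 14.2 × 2.934 = 41.66 ng/mL
Css,min = Css,max × e^(−kτ) = 41.66 × 0.6592 ≈ 27.5 ng/mL

27.5 ng/mL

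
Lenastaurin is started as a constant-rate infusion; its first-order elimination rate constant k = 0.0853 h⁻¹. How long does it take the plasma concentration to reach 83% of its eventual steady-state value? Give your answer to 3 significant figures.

f = 1 − e^(−kt)  ⇒  t = −ln(1 − f) / k
t = −ln(1 − 0.83) / 0.08530 = 1.772 / 0.08530 ≈ 20.8 hours

20.8 hours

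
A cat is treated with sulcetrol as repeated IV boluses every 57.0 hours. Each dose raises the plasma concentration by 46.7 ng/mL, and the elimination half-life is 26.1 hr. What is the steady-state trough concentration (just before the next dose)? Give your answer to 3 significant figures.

13.2 ng/mL

k = ln 2 / 26.1 = 0.02656 hr⁻¹
Fraction remaining after one interval: e^(−kτ) = e^(−0.02656 × 57.0) = 0.2201
R = 1 / (1 − 0.2201) = 1.282
Css,max = 46.7 × 1.282 = 59.88 ng/mL
Css,min = Css,max × e^(−kτ) = 59.88 × 0.2201 ≈ 13.2 ng/mL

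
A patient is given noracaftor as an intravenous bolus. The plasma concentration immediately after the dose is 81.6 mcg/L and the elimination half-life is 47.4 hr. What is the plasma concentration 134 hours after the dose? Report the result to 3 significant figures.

k = ln 2 / 47.4 = 0.01462 hr⁻¹
C(t) = C₀ e^(−kt) = 81.6 × e^(−0.01462 × 134) = 81.6 × e^(−1.960) = 81.6 × 0.1409 ≈ 11.5 mcg/L

11.5 mcg/L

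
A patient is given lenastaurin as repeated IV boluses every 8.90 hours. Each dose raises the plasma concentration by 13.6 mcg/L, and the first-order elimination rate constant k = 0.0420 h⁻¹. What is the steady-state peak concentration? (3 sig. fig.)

43.6 mcg/L

Fraction remaining after one interval: e^(−kτ) = e^(−0.04200 × 8.90) = 0.6881
R = 1 / (1 − 0.6881) = 3.206
Css,max = 13.6 × 3.206 ≈ 43.6 mcg/L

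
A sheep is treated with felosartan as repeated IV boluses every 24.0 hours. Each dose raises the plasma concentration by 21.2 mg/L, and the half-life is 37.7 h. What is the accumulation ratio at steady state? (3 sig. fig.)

2.80

k = ln 2 / 37.7 = 0.01839 h⁻¹
Fraction remaining after one interval: e^(−kτ) = e^(−0.01839 × 24.0) = 0.6432
R = 1 / (1 − 0.6432) = 1 / 0.3568 ≈ 2.80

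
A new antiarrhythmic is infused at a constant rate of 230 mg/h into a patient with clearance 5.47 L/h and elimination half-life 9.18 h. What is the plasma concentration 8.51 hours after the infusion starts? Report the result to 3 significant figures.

19.9 µg/mL

Css = rate / CL = 230 / 5.47 = 42.05 µg/mL
k = ln 2 / 9.18 = 0.07551 h⁻¹
C(t) = Css (1 − e^(−kt)) = 42.05 × (1 − e^(−0.6426)) = 42.05 × 0.4741 ≈ 19.9 µg/mL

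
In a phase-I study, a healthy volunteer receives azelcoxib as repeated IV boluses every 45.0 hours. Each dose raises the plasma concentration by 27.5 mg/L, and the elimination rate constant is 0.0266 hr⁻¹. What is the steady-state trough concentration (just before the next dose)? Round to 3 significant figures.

11.9 mg/L

Fraction remaining after one interval: e^(−kτ) = e^(−0.02660 × 45.0) = 0.3021
R = 1 / (1 − 0.3021) = 1.433
Css,max = 27.5 × 1.433 = 39.40 mg/L
Css,min = Css,max × e^(−kτ) = 39.40 × 0.3021 ≈ 11.9 mg/L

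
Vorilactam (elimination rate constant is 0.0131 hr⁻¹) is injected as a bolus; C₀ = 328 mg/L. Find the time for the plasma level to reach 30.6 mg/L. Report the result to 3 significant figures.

C(t) = C₀ e^(−kt)  ⇒  t = ln(C₀/C) / k
t = ln(328/30.6) / 0.01310 = 2.372 / 0.01310 ≈ 181 hours

181 hours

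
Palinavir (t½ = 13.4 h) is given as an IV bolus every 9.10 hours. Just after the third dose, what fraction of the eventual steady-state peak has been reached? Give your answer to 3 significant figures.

k = ln 2 / 13.4 = 0.05173 h⁻¹
f_n = 1 − e^(−nkτ) = 1 − e^(−3 × 0.05173 × 9.10) = 1 − e^(−1.412) = 1 − 0.2436 ≈ 0.756

0.756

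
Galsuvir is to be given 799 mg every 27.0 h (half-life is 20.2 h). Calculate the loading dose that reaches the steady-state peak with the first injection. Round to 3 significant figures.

1320 mg

k = ln 2 / 20.2 = 0.03431 h⁻¹
Accumulation ratio R = 1 / (1 − e^(−kτ)) = 1 / (1 − e^(−0.03431×27.0)) = 1 / (1 − 0.3959) = 1.655
Loading dose = maintenance dose × R = 799 × 1.655 ≈ 1320 mg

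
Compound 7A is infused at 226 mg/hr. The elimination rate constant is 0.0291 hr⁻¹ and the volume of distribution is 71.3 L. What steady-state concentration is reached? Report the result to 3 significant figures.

109 µg/mL

CL = k · V = 0.0291 × 71.3 = 2.075 L/hr
Css = rate / CL = 226 / 2.075 ≈ 109 µg/mL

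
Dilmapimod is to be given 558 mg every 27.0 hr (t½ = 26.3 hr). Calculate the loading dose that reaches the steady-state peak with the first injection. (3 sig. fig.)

k = ln 2 / 26.3 = 0.02636 hr⁻¹
Accumulation ratio R = 1 / (1 − e^(−kτ)) = 1 / (1 − e^(−0.02636×27.0)) = 1 / (1 − 0.4909) = 1.964
Loading dose = maintenance dose × R = 558 × 1.964 ≈ 1100 mg

1100 mg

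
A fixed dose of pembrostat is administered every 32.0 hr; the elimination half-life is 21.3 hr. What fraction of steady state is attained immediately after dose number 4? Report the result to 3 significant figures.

0.984

k = ln 2 / 21.3 = 0.03254 hr⁻¹
f_n = 1 − e^(−nkτ) = 1 − e^(−4 × 0.03254 × 32.0) = 1 − e^(−4.165) = 1 − 0.01552 ≈ 0.984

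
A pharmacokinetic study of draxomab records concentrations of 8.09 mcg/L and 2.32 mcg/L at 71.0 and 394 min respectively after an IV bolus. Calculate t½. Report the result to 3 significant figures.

179 minutes

k = ln(C₁/C₂) / (t₂ − t₁) = ln(8.09/2.32) / (394 − 71.0)
  = 1.249 / 323.0 = 0.003867 min⁻¹
t½ = ln 2 / k = ln 2 / 0.003867 ≈ 179 minutes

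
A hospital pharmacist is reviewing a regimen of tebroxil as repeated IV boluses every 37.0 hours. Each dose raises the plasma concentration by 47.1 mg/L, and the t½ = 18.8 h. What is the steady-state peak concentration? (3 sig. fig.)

63.3 mg/L

k = ln 2 / 18.8 = 0.03687 h⁻¹
Fraction remaining after one interval: e^(−kτ) = e^(−0.03687 × 37.0) = 0.2556
R = 1 / (1 − 0.2556) = 1.343
Css,max = 47.1 × 1.343 ≈ 63.3 mg/L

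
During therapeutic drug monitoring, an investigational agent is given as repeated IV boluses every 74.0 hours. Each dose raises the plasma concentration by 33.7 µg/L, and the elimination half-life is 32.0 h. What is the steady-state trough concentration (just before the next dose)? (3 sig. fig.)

8.49 µg/L

k = ln 2 / 32.0 = 0.02166 h⁻¹
Fraction remaining after one interval: e^(−kτ) = e^(−0.02166 × 74.0) = 0.2013
R = 1 / (1 − 0.2013) = 1.252
Css,max = 33.7 × 1.252 = 42.19 µg/L
Css,min = Css,max × e^(−kτ) = 42.19 × 0.2013 ≈ 8.49 µg/L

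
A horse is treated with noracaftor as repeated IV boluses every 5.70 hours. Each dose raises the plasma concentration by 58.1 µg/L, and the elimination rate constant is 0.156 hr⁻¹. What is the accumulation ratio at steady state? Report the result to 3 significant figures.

1.70

Fraction remaining after one interval: e^(−kτ) = e^(−0.1560 × 5.70) = 0.4110
R = 1 / (1 − 0.4110) = 1 / 0.5890 ≈ 1.70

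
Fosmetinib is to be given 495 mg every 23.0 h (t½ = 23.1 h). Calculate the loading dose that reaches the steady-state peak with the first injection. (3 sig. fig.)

993 mg

k = ln 2 / 23.1 = 0.03001 h⁻¹
Accumulation ratio R = 1 / (1 − e^(−kτ)) = 1 / (1 − e^(−0.03001×23.0)) = 1 / (1 − 0.5015) = 2.006
Loading dose = maintenance dose × R = 495 × 2.006 ≈ 993 mg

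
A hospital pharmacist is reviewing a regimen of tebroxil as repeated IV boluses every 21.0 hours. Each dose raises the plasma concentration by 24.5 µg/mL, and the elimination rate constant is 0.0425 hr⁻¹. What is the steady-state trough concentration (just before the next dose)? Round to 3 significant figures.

Fraction remaining after one interval: e^(−kτ) = e^(−0.04250 × 21.0) = 0.4096
R = 1 / (1 − 0.4096) = 1.694
Css,max = 24.5 × 1.694 = 41.50 µg/mL
Css,min = Css,max × e^(−kτ) = 41.50 × 0.4096 ≈ 17.0 µg/mL

17.0 µg/mL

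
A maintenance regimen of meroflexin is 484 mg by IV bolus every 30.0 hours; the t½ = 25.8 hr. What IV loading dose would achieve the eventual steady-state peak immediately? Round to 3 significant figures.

875 mg

k = ln 2 / 25.8 = 0.02687 hr⁻¹
Accumulation ratio R = 1 / (1 − e^(−kτ)) = 1 / (1 − e^(−0.02687×30.0)) = 1 / (1 − 0.4466) = 1.807
Loading dose = maintenance dose × R = 484 × 1.807 ≈ 875 mg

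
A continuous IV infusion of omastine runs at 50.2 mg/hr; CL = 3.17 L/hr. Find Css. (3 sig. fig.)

15.8 mg/L

Css = infusion rate / CL = 50.2 / 3.17 ≈ 15.8 mg/L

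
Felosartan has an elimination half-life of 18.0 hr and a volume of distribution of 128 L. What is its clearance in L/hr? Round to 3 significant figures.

k = ln 2 / t½ = ln 2 / 18.0 = 0.03851 hr⁻¹
CL = k · V = 0.03851 × 128 ≈ 4.93 L/hr

4.93 L/hr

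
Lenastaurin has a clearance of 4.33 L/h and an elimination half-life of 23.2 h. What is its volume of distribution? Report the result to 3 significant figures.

145 L

k = ln 2 / t½ = ln 2 / 23.2 = 0.02988 h⁻¹
V = CL / k = 4.33 / 0.02988 ≈ 145 L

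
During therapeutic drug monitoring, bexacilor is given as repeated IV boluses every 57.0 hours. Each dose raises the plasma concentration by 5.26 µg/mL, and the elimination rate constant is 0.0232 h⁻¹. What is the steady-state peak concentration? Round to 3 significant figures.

7.17 µg/mL

Fraction remaining after one interval: e^(−kτ) = e^(−0.02320 × 57.0) = 0.2665
R = 1 / (1 − 0.2665) = 1.363
Css,max = 5.26 × 1.363 ≈ 7.17 µg/mL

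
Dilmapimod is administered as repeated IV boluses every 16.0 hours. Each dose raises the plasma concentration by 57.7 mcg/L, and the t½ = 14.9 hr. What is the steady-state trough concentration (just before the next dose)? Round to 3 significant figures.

k = ln 2 / 14.9 = 0.04652 hr⁻¹
Fraction remaining after one interval: e^(−kτ) = e^(−0.04652 × 16.0) = 0.4751
R = 1 / (1 − 0.4751) = 1.905
Css,max = 57.7 × 1.905 = 109.9 mcg/L
Css,min = Css,max × e^(−kτ) = 109.9 × 0.4751 ≈ 52.2 mcg/L

52.2 mcg/L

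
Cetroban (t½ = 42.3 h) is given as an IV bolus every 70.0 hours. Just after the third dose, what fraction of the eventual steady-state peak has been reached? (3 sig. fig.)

k = ln 2 / 42.3 = 0.01639 h⁻¹
f_n = 1 − e^(−nkτ) = 1 − e^(−3 × 0.01639 × 70.0) = 1 − e^(−3.441) = 1 − 0.03203 ≈ 0.968

0.968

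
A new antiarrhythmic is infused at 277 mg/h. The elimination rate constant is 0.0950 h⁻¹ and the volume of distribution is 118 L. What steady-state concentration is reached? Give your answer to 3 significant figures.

CL = k · V = 0.0950 × 118 = 11.21 L/h
Css = rate / CL = 277 / 11.21 ≈ 24.7 µg/mL

24.7 µg/mL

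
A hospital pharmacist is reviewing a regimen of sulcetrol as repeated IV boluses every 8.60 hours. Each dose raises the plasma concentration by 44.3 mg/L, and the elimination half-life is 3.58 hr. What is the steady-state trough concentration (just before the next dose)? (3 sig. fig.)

k = ln 2 / 3.58 = 0.1936 hr⁻¹
Fraction remaining after one interval: e^(−kτ) = e^(−0.1936 × 8.60) = 0.1892
R = 1 / (1 − 0.1892) = 1.233
Css,max = 44.3 × 1.233 = 54.64 mg/L
Css,min = Css,max × e^(−kτ) = 54.64 × 0.1892 ≈ 10.3 mg/L

10.3 mg/L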